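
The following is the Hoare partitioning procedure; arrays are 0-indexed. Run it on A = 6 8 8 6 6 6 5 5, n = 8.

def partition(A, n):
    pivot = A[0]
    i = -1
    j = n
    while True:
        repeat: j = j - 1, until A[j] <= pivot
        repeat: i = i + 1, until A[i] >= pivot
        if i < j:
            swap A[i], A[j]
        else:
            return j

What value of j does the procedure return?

3

pivot=6
j stops at 7 (5), i stops at 0 (6); swap ⇒ 5 8 8 6 6 6 5 6
j stops at 6 (5), i stops at 1 (8); swap ⇒ 5 5 8 6 6 6 8 6
j stops at 5 (6), i stops at 2 (8); swap ⇒ 5 5 6 6 6 8 8 6
j stops at 4 (6), i stops at 3 (6); swap ⇒ 5 5 6 6 6 8 8 6
j stops at 3, i stops at 4; i≥j ⇒ return 3. A=5 5 6 6 6 8 8 6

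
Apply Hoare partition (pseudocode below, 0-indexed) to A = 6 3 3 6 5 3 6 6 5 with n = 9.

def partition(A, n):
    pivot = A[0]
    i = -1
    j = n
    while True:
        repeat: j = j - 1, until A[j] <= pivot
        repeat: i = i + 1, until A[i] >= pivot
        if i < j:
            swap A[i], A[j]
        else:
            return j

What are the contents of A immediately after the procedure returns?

5 3 3 6 5 3 6 6 6

pivot = A[0] = 6; i = -1, j = 9
j→8 (A[8]=5≤6), i→0 (A[0]=6≥6); i<j, swap → 5 3 3 6 5 3 6 6 6
j→7 (A[7]=6≤6), i→3 (A[3]=6≥6); i<j, swap → 5 3 3 6 5 3 6 6 6
j→6, i→6; i≥j, return j=6. A = 5 3 3 6 5 3 6 6 6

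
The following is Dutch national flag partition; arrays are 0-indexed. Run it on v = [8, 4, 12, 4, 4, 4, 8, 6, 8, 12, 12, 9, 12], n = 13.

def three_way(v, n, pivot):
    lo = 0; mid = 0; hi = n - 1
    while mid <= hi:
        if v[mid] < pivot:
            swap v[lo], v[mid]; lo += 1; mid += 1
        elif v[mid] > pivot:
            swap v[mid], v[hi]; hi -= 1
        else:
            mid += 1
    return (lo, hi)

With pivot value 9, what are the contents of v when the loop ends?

[8, 4, 4, 4, 4, 8, 6, 8, 9, 12, 12, 12, 12]

pivot = 9; lo=0, mid=0, hi=12
v[mid]=8<9: swap v[0],v[0]; lo=1,mid=1 → [8, 4, 12, 4, 4, 4, 8, 6, 8, 12, 12, 9, 12]
v[mid]=4<9: swap v[1],v[1]; lo=2,mid=2 → [8, 4, 12, 4, 4, 4, 8, 6, 8, 12, 12, 9, 12]
v[mid]=12>9: swap v[2],v[12]; hi=11 → [8, 4, 12, 4, 4, 4, 8, 6, 8, 12, 12, 9, 12]
v[mid]=12>9: swap v[2],v[11]; hi=10 → [8, 4, 9, 4, 4, 4, 8, 6, 8, 12, 12, 12, 12]
v[mid]=9=9: mid=3
v[mid]=4<9: swap v[2],v[3]; lo=3,mid=4 → [8, 4, 4, 9, 4, 4, 8, 6, 8, 12, 12, 12, 12]
v[mid]=4<9: swap v[3],v[4]; lo=4,mid=5 → [8, 4, 4, 4, 9, 4, 8, 6, 8, 12, 12, 12, 12]
v[mid]=4<9: swap v[4],v[5]; lo=5,mid=6 → [8, 4, 4, 4, 4, 9, 8, 6, 8, 12, 12, 12, 12]
v[mid]=8<9: swap v[5],v[6]; lo=6,mid=7 → [8, 4, 4, 4, 4, 8, 9, 6, 8, 12, 12, 12, 12]
v[mid]=6<9: swap v[6],v[7]; lo=7,mid=8 → [8, 4, 4, 4, 4, 8, 6, 9, 8, 12, 12, 12, 12]
v[mid]=8<9: swap v[7],v[8]; lo=8,mid=9 → [8, 4, 4, 4, 4, 8, 6, 8, 9, 12, 12, 12, 12]
v[mid]=12>9: swap v[9],v[10]; hi=9 → [8, 4, 4, 4, 4, 8, 6, 8, 9, 12, 12, 12, 12]
v[mid]=12>9: swap v[9],v[9]; hi=8 → [8, 4, 4, 4, 4, 8, 6, 8, 9, 12, 12, 12, 12]
end: lo=8, hi=8; v = [8, 4, 4, 4, 4, 8, 6, 8, 9, 12, 12, 12, 12]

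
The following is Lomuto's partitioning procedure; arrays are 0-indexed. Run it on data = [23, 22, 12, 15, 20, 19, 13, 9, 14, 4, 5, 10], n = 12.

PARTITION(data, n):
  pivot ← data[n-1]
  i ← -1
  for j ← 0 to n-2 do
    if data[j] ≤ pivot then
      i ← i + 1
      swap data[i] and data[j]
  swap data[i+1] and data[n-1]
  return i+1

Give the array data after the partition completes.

[9, 4, 5, 10, 20, 19, 13, 23, 14, 22, 12, 15]

pivot=10, i=-1
j=0: 23>10, skip
j=1: 22>10, skip
j=2: 12>10, skip
j=3: 15>10, skip
j=4: 20>10, skip
j=5: 19>10, skip
j=6: 13>10, skip
j=7: 9≤10, i=0, swap(0,7) ⇒ [9, 22, 12, 15, 20, 19, 13, 23, 14, 4, 5, 10]
j=8: 14>10, skip
j=9: 4≤10, i=1, swap(1,9) ⇒ [9, 4, 12, 15, 20, 19, 13, 23, 14, 22, 5, 10]
j=10: 5≤10, i=2, swap(2,10) ⇒ [9, 4, 5, 15, 20, 19, 13, 23, 14, 22, 12, 10]
swap(3,11) ⇒ [9, 4, 5, 10, 20, 19, 13, 23, 14, 22, 12, 15]; return 3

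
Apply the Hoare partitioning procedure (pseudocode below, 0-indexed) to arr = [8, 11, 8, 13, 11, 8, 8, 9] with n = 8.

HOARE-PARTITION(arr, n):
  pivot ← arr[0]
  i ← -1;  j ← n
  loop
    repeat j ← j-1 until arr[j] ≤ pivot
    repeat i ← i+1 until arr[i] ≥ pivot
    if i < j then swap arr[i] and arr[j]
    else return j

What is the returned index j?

2

pivot = arr[0] = 8; i = -1, j = 8
j→6 (arr[6]=8≤8), i→0 (arr[0]=8≥8); i<j, swap → [8, 11, 8, 13, 11, 8, 8, 9]
j→5 (arr[5]=8≤8), i→1 (arr[1]=11≥8); i<j, swap → [8, 8, 8, 13, 11, 11, 8, 9]
j→2, i→2; i≥j, return j=2. arr = [8, 8, 8, 13, 11, 11, 8, 9]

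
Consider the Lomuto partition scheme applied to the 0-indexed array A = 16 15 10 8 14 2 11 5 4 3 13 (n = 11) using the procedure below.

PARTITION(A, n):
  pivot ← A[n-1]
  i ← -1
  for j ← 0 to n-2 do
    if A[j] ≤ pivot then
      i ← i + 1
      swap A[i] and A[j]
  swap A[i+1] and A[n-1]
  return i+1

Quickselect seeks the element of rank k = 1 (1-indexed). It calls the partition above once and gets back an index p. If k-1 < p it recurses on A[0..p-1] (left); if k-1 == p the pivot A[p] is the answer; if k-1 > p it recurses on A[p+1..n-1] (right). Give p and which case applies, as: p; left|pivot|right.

7; left

pivot=13, i=-1
j=0: 16>13, skip
j=1: 15>13, skip
j=2: 10≤13, i=0, swap(0,2) ⇒ 10 15 16 8 14 2 11 5 4 3 13
j=3: 8≤13, i=1, swap(1,3) ⇒ 10 8 16 15 14 2 11 5 4 3 13
j=4: 14>13, skip
j=5: 2≤13, i=2, swap(2,5) ⇒ 10 8 2 15 14 16 11 5 4 3 13
j=6: 11≤13, i=3, swap(3,6) ⇒ 10 8 2 11 14 16 15 5 4 3 13
j=7: 5≤13, i=4, swap(4,7) ⇒ 10 8 2 11 5 16 15 14 4 3 13
j=8: 4≤13, i=5, swap(5,8) ⇒ 10 8 2 11 5 4 15 14 16 3 13
j=9: 3≤13, i=6, swap(6,9) ⇒ 10 8 2 11 5 4 3 14 16 15 13
swap(7,10) ⇒ 10 8 2 11 5 4 3 13 16 15 14; return 7
p = 7; k-1 = 0 < 7 ⇒ left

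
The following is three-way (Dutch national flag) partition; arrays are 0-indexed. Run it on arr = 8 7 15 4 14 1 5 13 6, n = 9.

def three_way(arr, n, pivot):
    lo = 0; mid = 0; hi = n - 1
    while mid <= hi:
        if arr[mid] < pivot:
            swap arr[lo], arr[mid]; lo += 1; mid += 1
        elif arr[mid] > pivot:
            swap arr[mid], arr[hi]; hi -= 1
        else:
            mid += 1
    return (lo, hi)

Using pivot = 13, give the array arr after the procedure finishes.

pivot = 13; lo=0, mid=0, hi=8
arr[mid]=8<13: swap arr[0],arr[0]; lo=1,mid=1 → 8 7 15 4 14 1 5 13 6
arr[mid]=7<13: swap arr[1],arr[1]; lo=2,mid=2 → 8 7 15 4 14 1 5 13 6
arr[mid]=15>13: swap arr[2],arr[8]; hi=7 → 8 7 6 4 14 1 5 13 15
arr[mid]=6<13: swap arr[2],arr[2]; lo=3,mid=3 → 8 7 6 4 14 1 5 13 15
arr[mid]=4<13: swap arr[3],arr[3]; lo=4,mid=4 → 8 7 6 4 14 1 5 13 15
arr[mid]=14>13: swap arr[4],arr[7]; hi=6 → 8 7 6 4 13 1 5 14 15
arr[mid]=13=13: mid=5
arr[mid]=1<13: swap arr[4],arr[5]; lo=5,mid=6 → 8 7 6 4 1 13 5 14 15
arr[mid]=5<13: swap arr[5],arr[6]; lo=6,mid=7 → 8 7 6 4 1 5 13 14 15
end: lo=6, hi=6; arr = 8 7 6 4 1 5 13 14 15

8 7 6 4 1 5 13 14 15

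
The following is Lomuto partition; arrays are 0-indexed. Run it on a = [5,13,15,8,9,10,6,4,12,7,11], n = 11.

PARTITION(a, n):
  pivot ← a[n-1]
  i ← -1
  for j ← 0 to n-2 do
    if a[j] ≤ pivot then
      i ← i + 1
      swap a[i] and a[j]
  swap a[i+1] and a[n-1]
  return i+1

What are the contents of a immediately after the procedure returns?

[5,8,9,10,6,4,7,11,12,15,13]

pivot = a[10] = 11; i = -1
j=0: a[0]=5 ≤ 11 → i=0, swap a[0],a[0] (no change) → [5,13,15,8,9,10,6,4,12,7,11]
j=1: a[1]=13 > 11 → no swap
j=2: a[2]=15 > 11 → no swap
j=3: a[3]=8 ≤ 11 → i=1, swap a[1],a[3] → [5,8,15,13,9,10,6,4,12,7,11]
j=4: a[4]=9 ≤ 11 → i=2, swap a[2],a[4] → [5,8,9,13,15,10,6,4,12,7,11]
j=5: a[5]=10 ≤ 11 → i=3, swap a[3],a[5] → [5,8,9,10,15,13,6,4,12,7,11]
j=6: a[6]=6 ≤ 11 → i=4, swap a[4],a[6] → [5,8,9,10,6,13,15,4,12,7,11]
j=7: a[7]=4 ≤ 11 → i=5, swap a[5],a[7] → [5,8,9,10,6,4,15,13,12,7,11]
j=8: a[8]=12 > 11 → no swap
j=9: a[9]=7 ≤ 11 → i=6, swap a[6],a[9] → [5,8,9,10,6,4,7,13,12,15,11]
final swap a[7],a[10] → [5,8,9,10,6,4,7,11,12,15,13]; return 7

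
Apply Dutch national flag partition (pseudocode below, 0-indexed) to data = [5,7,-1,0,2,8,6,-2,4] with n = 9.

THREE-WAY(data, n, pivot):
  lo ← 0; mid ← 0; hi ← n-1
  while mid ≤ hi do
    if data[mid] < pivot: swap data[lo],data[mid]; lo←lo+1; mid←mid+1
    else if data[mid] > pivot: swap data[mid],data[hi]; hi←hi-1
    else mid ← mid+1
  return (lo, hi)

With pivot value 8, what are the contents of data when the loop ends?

[5,7,-1,0,2,6,-2,4,8]

pivot = 8; lo=0, mid=0, hi=8
data[mid]=5<8: swap data[0],data[0]; lo=1,mid=1 → [5,7,-1,0,2,8,6,-2,4]
data[mid]=7<8: swap data[1],data[1]; lo=2,mid=2 → [5,7,-1,0,2,8,6,-2,4]
data[mid]=-1<8: swap data[2],data[2]; lo=3,mid=3 → [5,7,-1,0,2,8,6,-2,4]
data[mid]=0<8: swap data[3],data[3]; lo=4,mid=4 → [5,7,-1,0,2,8,6,-2,4]
data[mid]=2<8: swap data[4],data[4]; lo=5,mid=5 → [5,7,-1,0,2,8,6,-2,4]
data[mid]=8=8: mid=6
data[mid]=6<8: swap data[5],data[6]; lo=6,mid=7 → [5,7,-1,0,2,6,8,-2,4]
data[mid]=-2<8: swap data[6],data[7]; lo=7,mid=8 → [5,7,-1,0,2,6,-2,8,4]
data[mid]=4<8: swap data[7],data[8]; lo=8,mid=9 → [5,7,-1,0,2,6,-2,4,8]
end: lo=8, hi=8; data = [5,7,-1,0,2,6,-2,4,8]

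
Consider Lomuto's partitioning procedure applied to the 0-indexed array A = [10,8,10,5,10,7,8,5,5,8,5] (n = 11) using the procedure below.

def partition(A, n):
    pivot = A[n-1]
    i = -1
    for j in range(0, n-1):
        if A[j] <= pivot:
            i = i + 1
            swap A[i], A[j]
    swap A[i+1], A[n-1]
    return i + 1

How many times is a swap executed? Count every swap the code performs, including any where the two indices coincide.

pivot = A[10] = 5; i = -1
j=0: A[0]=10 > 5 → no swap
j=1: A[1]=8 > 5 → no swap
j=2: A[2]=10 > 5 → no swap
j=3: A[3]=5 ≤ 5 → i=0, swap A[0],A[3] → [5,8,10,10,10,7,8,5,5,8,5]
j=4: A[4]=10 > 5 → no swap
j=5: A[5]=7 > 5 → no swap
j=6: A[6]=8 > 5 → no swap
j=7: A[7]=5 ≤ 5 → i=1, swap A[1],A[7] → [5,5,10,10,10,7,8,8,5,8,5]
j=8: A[8]=5 ≤ 5 → i=2, swap A[2],A[8] → [5,5,5,10,10,7,8,8,10,8,5]
j=9: A[9]=8 > 5 → no swap
final swap A[3],A[10] → [5,5,5,5,10,7,8,8,10,8,10]; return 3

4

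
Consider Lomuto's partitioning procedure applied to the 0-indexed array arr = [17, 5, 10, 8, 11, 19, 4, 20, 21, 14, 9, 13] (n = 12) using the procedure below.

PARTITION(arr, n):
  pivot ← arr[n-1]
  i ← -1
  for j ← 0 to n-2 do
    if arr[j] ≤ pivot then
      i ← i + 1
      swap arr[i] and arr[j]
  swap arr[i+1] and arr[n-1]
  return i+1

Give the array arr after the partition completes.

[5, 10, 8, 11, 4, 9, 13, 20, 21, 14, 19, 17]

pivot=13, i=-1
j=0: 17>13, skip
j=1: 5≤13, i=0, swap(0,1) ⇒ [5, 17, 10, 8, 11, 19, 4, 20, 21, 14, 9, 13]
j=2: 10≤13, i=1, swap(1,2) ⇒ [5, 10, 17, 8, 11, 19, 4, 20, 21, 14, 9, 13]
j=3: 8≤13, i=2, swap(2,3) ⇒ [5, 10, 8, 17, 11, 19, 4, 20, 21, 14, 9, 13]
j=4: 11≤13, i=3, swap(3,4) ⇒ [5, 10, 8, 11, 17, 19, 4, 20, 21, 14, 9, 13]
j=5: 19>13, skip
j=6: 4≤13, i=4, swap(4,6) ⇒ [5, 10, 8, 11, 4, 19, 17, 20, 21, 14, 9, 13]
j=7: 20>13, skip
j=8: 21>13, skip
j=9: 14>13, skip
j=10: 9≤13, i=5, swap(5,10) ⇒ [5, 10, 8, 11, 4, 9, 17, 20, 21, 14, 19, 13]
swap(6,11) ⇒ [5, 10, 8, 11, 4, 9, 13, 20, 21, 14, 19, 17]; return 6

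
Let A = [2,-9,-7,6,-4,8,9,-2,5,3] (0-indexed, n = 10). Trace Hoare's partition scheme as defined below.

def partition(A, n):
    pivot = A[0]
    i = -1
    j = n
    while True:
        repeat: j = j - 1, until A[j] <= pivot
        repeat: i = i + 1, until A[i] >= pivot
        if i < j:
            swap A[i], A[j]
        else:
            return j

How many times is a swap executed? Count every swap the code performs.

pivot = A[0] = 2; i = -1, j = 10
j→7 (A[7]=-2≤2), i→0 (A[0]=2≥2); i<j, swap → [-2,-9,-7,6,-4,8,9,2,5,3]
j→4 (A[4]=-4≤2), i→3 (A[3]=6≥2); i<j, swap → [-2,-9,-7,-4,6,8,9,2,5,3]
j→3, i→4; i≥j, return j=3. A = [-2,-9,-7,-4,6,8,9,2,5,3]

2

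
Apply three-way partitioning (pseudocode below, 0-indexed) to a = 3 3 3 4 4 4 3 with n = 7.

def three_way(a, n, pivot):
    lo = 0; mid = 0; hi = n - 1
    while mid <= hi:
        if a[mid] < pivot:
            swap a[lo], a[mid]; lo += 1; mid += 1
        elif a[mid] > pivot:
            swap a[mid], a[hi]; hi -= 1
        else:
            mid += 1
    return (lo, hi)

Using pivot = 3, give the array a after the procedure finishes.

3 3 3 3 4 4 4

pivot = 3; lo=0, mid=0, hi=6
a[mid]=3=3: mid=1
a[mid]=3=3: mid=2
a[mid]=3=3: mid=3
a[mid]=4>3: swap a[3],a[6]; hi=5 → 3 3 3 3 4 4 4
a[mid]=3=3: mid=4
a[mid]=4>3: swap a[4],a[5]; hi=4 → 3 3 3 3 4 4 4
a[mid]=4>3: swap a[4],a[4]; hi=3 → 3 3 3 3 4 4 4
end: lo=0, hi=3; a = 3 3 3 3 4 4 4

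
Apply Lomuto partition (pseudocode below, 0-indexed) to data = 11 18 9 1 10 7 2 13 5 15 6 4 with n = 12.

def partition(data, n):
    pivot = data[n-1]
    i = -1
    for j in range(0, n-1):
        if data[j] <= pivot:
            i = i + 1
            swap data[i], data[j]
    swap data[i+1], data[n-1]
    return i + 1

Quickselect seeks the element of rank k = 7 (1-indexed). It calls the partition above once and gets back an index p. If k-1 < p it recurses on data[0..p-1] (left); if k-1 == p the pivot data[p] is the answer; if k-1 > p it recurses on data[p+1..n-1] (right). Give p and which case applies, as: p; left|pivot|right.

pivot=4, i=-1
j=0: 11>4, skip
j=1: 18>4, skip
j=2: 9>4, skip
j=3: 1≤4, i=0, swap(0,3) ⇒ 1 18 9 11 10 7 2 13 5 15 6 4
j=4: 10>4, skip
j=5: 7>4, skip
j=6: 2≤4, i=1, swap(1,6) ⇒ 1 2 9 11 10 7 18 13 5 15 6 4
j=7: 13>4, skip
j=8: 5>4, skip
j=9: 15>4, skip
j=10: 6>4, skip
swap(2,11) ⇒ 1 2 4 11 10 7 18 13 5 15 6 9; return 2
p = 2; k-1 = 6 > 2 ⇒ right

2; right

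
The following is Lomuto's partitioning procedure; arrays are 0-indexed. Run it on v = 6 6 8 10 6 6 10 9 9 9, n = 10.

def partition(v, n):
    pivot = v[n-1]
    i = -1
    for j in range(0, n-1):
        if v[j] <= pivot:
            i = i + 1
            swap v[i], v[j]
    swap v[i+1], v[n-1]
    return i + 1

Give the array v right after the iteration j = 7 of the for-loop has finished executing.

pivot=9, i=-1
j=0: 6≤9, i=0, swap(0,0) ⇒ 6 6 8 10 6 6 10 9 9 9
j=1: 6≤9, i=1, swap(1,1) ⇒ 6 6 8 10 6 6 10 9 9 9
j=2: 8≤9, i=2, swap(2,2) ⇒ 6 6 8 10 6 6 10 9 9 9
j=3: 10>9, skip
j=4: 6≤9, i=3, swap(3,4) ⇒ 6 6 8 6 10 6 10 9 9 9
j=5: 6≤9, i=4, swap(4,5) ⇒ 6 6 8 6 6 10 10 9 9 9
j=6: 10>9, skip
j=7: 9≤9, i=5, swap(5,7) ⇒ 6 6 8 6 6 9 10 10 9 9
(after j=7) v = 6 6 8 6 6 9 10 10 9 9

6 6 8 6 6 9 10 10 9 9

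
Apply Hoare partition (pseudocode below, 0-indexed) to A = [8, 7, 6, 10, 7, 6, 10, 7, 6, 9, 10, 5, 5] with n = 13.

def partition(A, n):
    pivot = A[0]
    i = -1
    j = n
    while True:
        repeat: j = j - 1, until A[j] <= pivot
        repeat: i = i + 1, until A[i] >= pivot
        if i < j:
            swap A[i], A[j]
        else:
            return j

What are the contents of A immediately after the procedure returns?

pivot = A[0] = 8; i = -1, j = 13
j→12 (A[12]=5≤8), i→0 (A[0]=8≥8); i<j, swap → [5, 7, 6, 10, 7, 6, 10, 7, 6, 9, 10, 5, 8]
j→11 (A[11]=5≤8), i→3 (A[3]=10≥8); i<j, swap → [5, 7, 6, 5, 7, 6, 10, 7, 6, 9, 10, 10, 8]
j→8 (A[8]=6≤8), i→6 (A[6]=10≥8); i<j, swap → [5, 7, 6, 5, 7, 6, 6, 7, 10, 9, 10, 10, 8]
j→7, i→8; i≥j, return j=7. A = [5, 7, 6, 5, 7, 6, 6, 7, 10, 9, 10, 10, 8]

[5, 7, 6, 5, 7, 6, 6, 7, 10, 9, 10, 10, 8]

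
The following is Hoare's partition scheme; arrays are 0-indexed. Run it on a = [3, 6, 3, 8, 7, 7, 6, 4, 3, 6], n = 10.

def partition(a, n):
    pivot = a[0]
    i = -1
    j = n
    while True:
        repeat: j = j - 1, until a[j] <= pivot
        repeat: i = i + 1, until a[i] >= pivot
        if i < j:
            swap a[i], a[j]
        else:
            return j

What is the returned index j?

1

pivot = a[0] = 3; i = -1, j = 10
j→8 (a[8]=3≤3), i→0 (a[0]=3≥3); i<j, swap → [3, 6, 3, 8, 7, 7, 6, 4, 3, 6]
j→2 (a[2]=3≤3), i→1 (a[1]=6≥3); i<j, swap → [3, 3, 6, 8, 7, 7, 6, 4, 3, 6]
j→1, i→2; i≥j, return j=1. a = [3, 3, 6, 8, 7, 7, 6, 4, 3, 6]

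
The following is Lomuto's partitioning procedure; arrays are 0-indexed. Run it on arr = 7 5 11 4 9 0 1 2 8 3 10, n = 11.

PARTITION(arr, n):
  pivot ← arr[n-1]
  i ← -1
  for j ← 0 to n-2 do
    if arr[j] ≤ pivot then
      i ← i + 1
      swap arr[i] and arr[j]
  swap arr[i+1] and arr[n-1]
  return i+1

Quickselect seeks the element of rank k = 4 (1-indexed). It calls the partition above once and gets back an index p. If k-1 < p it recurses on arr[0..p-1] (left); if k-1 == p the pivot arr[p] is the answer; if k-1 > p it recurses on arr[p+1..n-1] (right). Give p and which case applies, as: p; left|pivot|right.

pivot = arr[10] = 10; i = -1
j=0: arr[0]=7 ≤ 10 → i=0, swap arr[0],arr[0] (no change) → 7 5 11 4 9 0 1 2 8 3 10
j=1: arr[1]=5 ≤ 10 → i=1, swap arr[1],arr[1] (no change) → 7 5 11 4 9 0 1 2 8 3 10
j=2: arr[2]=11 > 10 → no swap
j=3: arr[3]=4 ≤ 10 → i=2, swap arr[2],arr[3] → 7 5 4 11 9 0 1 2 8 3 10
j=4: arr[4]=9 ≤ 10 → i=3, swap arr[3],arr[4] → 7 5 4 9 11 0 1 2 8 3 10
j=5: arr[5]=0 ≤ 10 → i=4, swap arr[4],arr[5] → 7 5 4 9 0 11 1 2 8 3 10
j=6: arr[6]=1 ≤ 10 → i=5, swap arr[5],arr[6] → 7 5 4 9 0 1 11 2 8 3 10
j=7: arr[7]=2 ≤ 10 → i=6, swap arr[6],arr[7] → 7 5 4 9 0 1 2 11 8 3 10
j=8: arr[8]=8 ≤ 10 → i=7, swap arr[7],arr[8] → 7 5 4 9 0 1 2 8 11 3 10
j=9: arr[9]=3 ≤ 10 → i=8, swap arr[8],arr[9] → 7 5 4 9 0 1 2 8 3 11 10
final swap arr[9],arr[10] → 7 5 4 9 0 1 2 8 3 10 11; return 9
p = 9; k-1 = 3 < 9 ⇒ left

9; left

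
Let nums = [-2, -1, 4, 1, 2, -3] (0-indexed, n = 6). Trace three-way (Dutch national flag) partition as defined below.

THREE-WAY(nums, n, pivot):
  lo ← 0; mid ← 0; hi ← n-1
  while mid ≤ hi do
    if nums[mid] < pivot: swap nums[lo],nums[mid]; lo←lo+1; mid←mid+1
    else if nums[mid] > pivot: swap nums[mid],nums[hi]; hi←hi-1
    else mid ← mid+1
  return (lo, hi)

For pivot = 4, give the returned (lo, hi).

pivot = 4; lo=0, mid=0, hi=5
nums[mid]=-2<4: swap nums[0],nums[0]; lo=1,mid=1 → [-2, -1, 4, 1, 2, -3]
nums[mid]=-1<4: swap nums[1],nums[1]; lo=2,mid=2 → [-2, -1, 4, 1, 2, -3]
nums[mid]=4=4: mid=3
nums[mid]=1<4: swap nums[2],nums[3]; lo=3,mid=4 → [-2, -1, 1, 4, 2, -3]
nums[mid]=2<4: swap nums[3],nums[4]; lo=4,mid=5 → [-2, -1, 1, 2, 4, -3]
nums[mid]=-3<4: swap nums[4],nums[5]; lo=5,mid=6 → [-2, -1, 1, 2, -3, 4]
end: lo=5, hi=5; nums = [-2, -1, 1, 2, -3, 4]

(5, 5)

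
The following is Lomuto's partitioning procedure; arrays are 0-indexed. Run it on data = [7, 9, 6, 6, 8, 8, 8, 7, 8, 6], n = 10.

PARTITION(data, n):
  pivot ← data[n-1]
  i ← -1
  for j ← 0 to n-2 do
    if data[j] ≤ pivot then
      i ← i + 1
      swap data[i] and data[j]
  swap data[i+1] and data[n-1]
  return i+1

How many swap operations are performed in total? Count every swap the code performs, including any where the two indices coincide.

pivot=6, i=-1
j=0: 7>6, skip
j=1: 9>6, skip
j=2: 6≤6, i=0, swap(0,2) ⇒ [6, 9, 7, 6, 8, 8, 8, 7, 8, 6]
j=3: 6≤6, i=1, swap(1,3) ⇒ [6, 6, 7, 9, 8, 8, 8, 7, 8, 6]
j=4: 8>6, skip
j=5: 8>6, skip
j=6: 8>6, skip
j=7: 7>6, skip
j=8: 8>6, skip
swap(2,9) ⇒ [6, 6, 6, 9, 8, 8, 8, 7, 8, 7]; return 2

3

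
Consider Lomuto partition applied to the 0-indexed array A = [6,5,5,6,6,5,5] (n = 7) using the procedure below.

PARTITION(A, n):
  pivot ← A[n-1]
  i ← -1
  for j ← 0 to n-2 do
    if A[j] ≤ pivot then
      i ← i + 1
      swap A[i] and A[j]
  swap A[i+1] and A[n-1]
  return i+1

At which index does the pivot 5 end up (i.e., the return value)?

pivot=5, i=-1
j=0: 6>5, skip
j=1: 5≤5, i=0, swap(0,1) ⇒ [5,6,5,6,6,5,5]
j=2: 5≤5, i=1, swap(1,2) ⇒ [5,5,6,6,6,5,5]
j=3: 6>5, skip
j=4: 6>5, skip
j=5: 5≤5, i=2, swap(2,5) ⇒ [5,5,5,6,6,6,5]
swap(3,6) ⇒ [5,5,5,5,6,6,6]; return 3

3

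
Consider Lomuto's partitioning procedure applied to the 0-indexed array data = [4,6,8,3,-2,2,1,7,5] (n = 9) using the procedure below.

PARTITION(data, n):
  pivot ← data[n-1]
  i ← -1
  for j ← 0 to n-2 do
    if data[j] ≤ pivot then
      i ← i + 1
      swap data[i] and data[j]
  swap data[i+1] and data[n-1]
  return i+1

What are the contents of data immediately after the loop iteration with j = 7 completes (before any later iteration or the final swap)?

[4,3,-2,2,1,6,8,7,5]

pivot=5, i=-1
j=0: 4≤5, i=0, swap(0,0) ⇒ [4,6,8,3,-2,2,1,7,5]
j=1: 6>5, skip
j=2: 8>5, skip
j=3: 3≤5, i=1, swap(1,3) ⇒ [4,3,8,6,-2,2,1,7,5]
j=4: -2≤5, i=2, swap(2,4) ⇒ [4,3,-2,6,8,2,1,7,5]
j=5: 2≤5, i=3, swap(3,5) ⇒ [4,3,-2,2,8,6,1,7,5]
j=6: 1≤5, i=4, swap(4,6) ⇒ [4,3,-2,2,1,6,8,7,5]
j=7: 7>5, skip
(after j=7) data = [4,3,-2,2,1,6,8,7,5]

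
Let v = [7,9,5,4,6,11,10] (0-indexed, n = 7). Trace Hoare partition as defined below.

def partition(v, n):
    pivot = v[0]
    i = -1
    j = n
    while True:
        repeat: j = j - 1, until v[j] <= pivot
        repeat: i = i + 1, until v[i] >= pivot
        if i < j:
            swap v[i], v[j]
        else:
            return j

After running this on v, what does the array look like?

[6,4,5,9,7,11,10]

pivot = v[0] = 7; i = -1, j = 7
j→4 (v[4]=6≤7), i→0 (v[0]=7≥7); i<j, swap → [6,9,5,4,7,11,10]
j→3 (v[3]=4≤7), i→1 (v[1]=9≥7); i<j, swap → [6,4,5,9,7,11,10]
j→2, i→3; i≥j, return j=2. v = [6,4,5,9,7,11,10]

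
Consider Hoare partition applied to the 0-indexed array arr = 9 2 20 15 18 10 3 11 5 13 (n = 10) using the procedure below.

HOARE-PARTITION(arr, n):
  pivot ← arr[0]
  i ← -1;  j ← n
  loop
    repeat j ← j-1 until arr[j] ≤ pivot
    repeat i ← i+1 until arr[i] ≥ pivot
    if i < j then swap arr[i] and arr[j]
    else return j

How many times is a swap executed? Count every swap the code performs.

pivot=9
j stops at 8 (5), i stops at 0 (9); swap ⇒ 5 2 20 15 18 10 3 11 9 13
j stops at 6 (3), i stops at 2 (20); swap ⇒ 5 2 3 15 18 10 20 11 9 13
j stops at 2, i stops at 3; i≥j ⇒ return 2. arr=5 2 3 15 18 10 20 11 9 13

2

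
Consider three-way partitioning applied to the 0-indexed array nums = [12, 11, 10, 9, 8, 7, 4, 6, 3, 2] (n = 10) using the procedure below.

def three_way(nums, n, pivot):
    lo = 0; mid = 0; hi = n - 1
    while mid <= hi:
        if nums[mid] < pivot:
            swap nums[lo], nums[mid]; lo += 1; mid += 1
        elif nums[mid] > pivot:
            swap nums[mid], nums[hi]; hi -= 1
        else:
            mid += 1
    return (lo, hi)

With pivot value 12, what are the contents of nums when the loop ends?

lo=0 mid=0 hi=9
12=12: mid=1
11<12: swap(0,1), lo=1 mid=2 ⇒ [11, 12, 10, 9, 8, 7, 4, 6, 3, 2]
10<12: swap(1,2), lo=2 mid=3 ⇒ [11, 10, 12, 9, 8, 7, 4, 6, 3, 2]
9<12: swap(2,3), lo=3 mid=4 ⇒ [11, 10, 9, 12, 8, 7, 4, 6, 3, 2]
8<12: swap(3,4), lo=4 mid=5 ⇒ [11, 10, 9, 8, 12, 7, 4, 6, 3, 2]
7<12: swap(4,5), lo=5 mid=6 ⇒ [11, 10, 9, 8, 7, 12, 4, 6, 3, 2]
4<12: swap(5,6), lo=6 mid=7 ⇒ [11, 10, 9, 8, 7, 4, 12, 6, 3, 2]
6<12: swap(6,7), lo=7 mid=8 ⇒ [11, 10, 9, 8, 7, 4, 6, 12, 3, 2]
3<12: swap(7,8), lo=8 mid=9 ⇒ [11, 10, 9, 8, 7, 4, 6, 3, 12, 2]
2<12: swap(8,9), lo=9 mid=10 ⇒ [11, 10, 9, 8, 7, 4, 6, 3, 2, 12]
done. lo=9 hi=9; nums=[11, 10, 9, 8, 7, 4, 6, 3, 2, 12]

[11, 10, 9, 8, 7, 4, 6, 3, 2, 12]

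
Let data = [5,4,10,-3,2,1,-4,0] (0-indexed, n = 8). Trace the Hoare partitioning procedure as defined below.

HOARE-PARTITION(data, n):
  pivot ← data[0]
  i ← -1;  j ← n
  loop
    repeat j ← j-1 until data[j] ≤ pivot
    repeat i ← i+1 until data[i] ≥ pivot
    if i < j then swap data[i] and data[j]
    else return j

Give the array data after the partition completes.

[0,4,-4,-3,2,1,10,5]

pivot = data[0] = 5; i = -1, j = 8
j→7 (data[7]=0≤5), i→0 (data[0]=5≥5); i<j, swap → [0,4,10,-3,2,1,-4,5]
j→6 (data[6]=-4≤5), i→2 (data[2]=10≥5); i<j, swap → [0,4,-4,-3,2,1,10,5]
j→5, i→6; i≥j, return j=5. data = [0,4,-4,-3,2,1,10,5]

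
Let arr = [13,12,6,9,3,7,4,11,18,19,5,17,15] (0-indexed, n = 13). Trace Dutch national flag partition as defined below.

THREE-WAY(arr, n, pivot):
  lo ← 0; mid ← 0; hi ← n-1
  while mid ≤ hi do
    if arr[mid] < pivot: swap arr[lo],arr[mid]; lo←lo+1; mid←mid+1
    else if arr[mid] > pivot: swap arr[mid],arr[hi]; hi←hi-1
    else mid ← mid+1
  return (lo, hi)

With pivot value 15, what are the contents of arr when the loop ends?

[13,12,6,9,3,7,4,11,5,15,17,19,18]

lo=0 mid=0 hi=12
13<15: swap(0,0), lo=1 mid=1 ⇒ [13,12,6,9,3,7,4,11,18,19,5,17,15]
12<15: swap(1,1), lo=2 mid=2 ⇒ [13,12,6,9,3,7,4,11,18,19,5,17,15]
6<15: swap(2,2), lo=3 mid=3 ⇒ [13,12,6,9,3,7,4,11,18,19,5,17,15]
9<15: swap(3,3), lo=4 mid=4 ⇒ [13,12,6,9,3,7,4,11,18,19,5,17,15]
3<15: swap(4,4), lo=5 mid=5 ⇒ [13,12,6,9,3,7,4,11,18,19,5,17,15]
7<15: swap(5,5), lo=6 mid=6 ⇒ [13,12,6,9,3,7,4,11,18,19,5,17,15]
4<15: swap(6,6), lo=7 mid=7 ⇒ [13,12,6,9,3,7,4,11,18,19,5,17,15]
11<15: swap(7,7), lo=8 mid=8 ⇒ [13,12,6,9,3,7,4,11,18,19,5,17,15]
18>15: swap(8,12), hi=11 ⇒ [13,12,6,9,3,7,4,11,15,19,5,17,18]
15=15: mid=9
19>15: swap(9,11), hi=10 ⇒ [13,12,6,9,3,7,4,11,15,17,5,19,18]
17>15: swap(9,10), hi=9 ⇒ [13,12,6,9,3,7,4,11,15,5,17,19,18]
5<15: swap(8,9), lo=9 mid=10 ⇒ [13,12,6,9,3,7,4,11,5,15,17,19,18]
done. lo=9 hi=9; arr=[13,12,6,9,3,7,4,11,5,15,17,19,18]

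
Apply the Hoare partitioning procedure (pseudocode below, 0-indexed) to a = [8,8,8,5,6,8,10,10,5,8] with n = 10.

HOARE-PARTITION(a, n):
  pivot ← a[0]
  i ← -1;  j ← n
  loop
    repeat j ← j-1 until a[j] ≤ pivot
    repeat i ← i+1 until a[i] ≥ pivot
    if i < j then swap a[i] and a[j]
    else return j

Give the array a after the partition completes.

[8,5,8,5,6,8,10,10,8,8]

pivot = a[0] = 8; i = -1, j = 10
j→9 (a[9]=8≤8), i→0 (a[0]=8≥8); i<j, swap → [8,8,8,5,6,8,10,10,5,8]
j→8 (a[8]=5≤8), i→1 (a[1]=8≥8); i<j, swap → [8,5,8,5,6,8,10,10,8,8]
j→5 (a[5]=8≤8), i→2 (a[2]=8≥8); i<j, swap → [8,5,8,5,6,8,10,10,8,8]
j→4, i→5; i≥j, return j=4. a = [8,5,8,5,6,8,10,10,8,8]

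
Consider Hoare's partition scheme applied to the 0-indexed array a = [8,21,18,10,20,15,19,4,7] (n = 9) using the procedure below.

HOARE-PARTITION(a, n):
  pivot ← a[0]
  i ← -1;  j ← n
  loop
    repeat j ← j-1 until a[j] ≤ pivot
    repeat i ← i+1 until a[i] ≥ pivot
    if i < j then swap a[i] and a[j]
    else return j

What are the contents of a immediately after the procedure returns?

pivot = a[0] = 8; i = -1, j = 9
j→8 (a[8]=7≤8), i→0 (a[0]=8≥8); i<j, swap → [7,21,18,10,20,15,19,4,8]
j→7 (a[7]=4≤8), i→1 (a[1]=21≥8); i<j, swap → [7,4,18,10,20,15,19,21,8]
j→1, i→2; i≥j, return j=1. a = [7,4,18,10,20,15,19,21,8]

[7,4,18,10,20,15,19,21,8]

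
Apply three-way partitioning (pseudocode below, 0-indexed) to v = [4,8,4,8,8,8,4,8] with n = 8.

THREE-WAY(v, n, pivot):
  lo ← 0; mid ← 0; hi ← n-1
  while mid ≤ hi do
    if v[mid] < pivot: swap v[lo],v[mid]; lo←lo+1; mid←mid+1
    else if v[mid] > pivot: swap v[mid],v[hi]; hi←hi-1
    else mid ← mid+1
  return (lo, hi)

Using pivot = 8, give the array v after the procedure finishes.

[4,4,4,8,8,8,8,8]

pivot = 8; lo=0, mid=0, hi=7
v[mid]=4<8: swap v[0],v[0]; lo=1,mid=1 → [4,8,4,8,8,8,4,8]
v[mid]=8=8: mid=2
v[mid]=4<8: swap v[1],v[2]; lo=2,mid=3 → [4,4,8,8,8,8,4,8]
v[mid]=8=8: mid=4
v[mid]=8=8: mid=5
v[mid]=8=8: mid=6
v[mid]=4<8: swap v[2],v[6]; lo=3,mid=7 → [4,4,4,8,8,8,8,8]
v[mid]=8=8: mid=8
end: lo=3, hi=7; v = [4,4,4,8,8,8,8,8]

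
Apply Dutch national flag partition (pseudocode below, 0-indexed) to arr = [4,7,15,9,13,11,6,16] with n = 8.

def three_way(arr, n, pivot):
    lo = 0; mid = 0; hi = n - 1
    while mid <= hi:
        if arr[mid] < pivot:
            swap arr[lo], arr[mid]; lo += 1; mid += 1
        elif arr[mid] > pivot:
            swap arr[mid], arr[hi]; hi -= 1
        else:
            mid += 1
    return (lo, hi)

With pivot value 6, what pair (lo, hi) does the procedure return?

(1, 1)

pivot = 6; lo=0, mid=0, hi=7
arr[mid]=4<6: swap arr[0],arr[0]; lo=1,mid=1 → [4,7,15,9,13,11,6,16]
arr[mid]=7>6: swap arr[1],arr[7]; hi=6 → [4,16,15,9,13,11,6,7]
arr[mid]=16>6: swap arr[1],arr[6]; hi=5 → [4,6,15,9,13,11,16,7]
arr[mid]=6=6: mid=2
arr[mid]=15>6: swap arr[2],arr[5]; hi=4 → [4,6,11,9,13,15,16,7]
arr[mid]=11>6: swap arr[2],arr[4]; hi=3 → [4,6,13,9,11,15,16,7]
arr[mid]=13>6: swap arr[2],arr[3]; hi=2 → [4,6,9,13,11,15,16,7]
arr[mid]=9>6: swap arr[2],arr[2]; hi=1 → [4,6,9,13,11,15,16,7]
end: lo=1, hi=1; arr = [4,6,9,13,11,15,16,7]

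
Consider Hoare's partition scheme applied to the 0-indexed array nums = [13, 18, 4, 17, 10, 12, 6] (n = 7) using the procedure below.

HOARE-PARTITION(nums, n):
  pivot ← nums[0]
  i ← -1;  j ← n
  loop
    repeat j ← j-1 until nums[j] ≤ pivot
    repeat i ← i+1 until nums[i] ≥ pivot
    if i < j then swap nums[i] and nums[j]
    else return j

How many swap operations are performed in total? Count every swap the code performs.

pivot = nums[0] = 13; i = -1, j = 7
j→6 (nums[6]=6≤13), i→0 (nums[0]=13≥13); i<j, swap → [6, 18, 4, 17, 10, 12, 13]
j→5 (nums[5]=12≤13), i→1 (nums[1]=18≥13); i<j, swap → [6, 12, 4, 17, 10, 18, 13]
j→4 (nums[4]=10≤13), i→3 (nums[3]=17≥13); i<j, swap → [6, 12, 4, 10, 17, 18, 13]
j→3, i→4; i≥j, return j=3. nums = [6, 12, 4, 10, 17, 18, 13]

3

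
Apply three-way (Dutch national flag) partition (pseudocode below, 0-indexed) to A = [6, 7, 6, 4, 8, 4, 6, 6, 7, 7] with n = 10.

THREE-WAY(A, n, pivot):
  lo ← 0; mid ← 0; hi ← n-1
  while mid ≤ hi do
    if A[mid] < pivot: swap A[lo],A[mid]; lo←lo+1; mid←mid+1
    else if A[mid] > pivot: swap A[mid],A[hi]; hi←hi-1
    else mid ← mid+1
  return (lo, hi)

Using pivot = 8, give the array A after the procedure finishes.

lo=0 mid=0 hi=9
6<8: swap(0,0), lo=1 mid=1 ⇒ [6, 7, 6, 4, 8, 4, 6, 6, 7, 7]
7<8: swap(1,1), lo=2 mid=2 ⇒ [6, 7, 6, 4, 8, 4, 6, 6, 7, 7]
6<8: swap(2,2), lo=3 mid=3 ⇒ [6, 7, 6, 4, 8, 4, 6, 6, 7, 7]
4<8: swap(3,3), lo=4 mid=4 ⇒ [6, 7, 6, 4, 8, 4, 6, 6, 7, 7]
8=8: mid=5
4<8: swap(4,5), lo=5 mid=6 ⇒ [6, 7, 6, 4, 4, 8, 6, 6, 7, 7]
6<8: swap(5,6), lo=6 mid=7 ⇒ [6, 7, 6, 4, 4, 6, 8, 6, 7, 7]
6<8: swap(6,7), lo=7 mid=8 ⇒ [6, 7, 6, 4, 4, 6, 6, 8, 7, 7]
7<8: swap(7,8), lo=8 mid=9 ⇒ [6, 7, 6, 4, 4, 6, 6, 7, 8, 7]
7<8: swap(8,9), lo=9 mid=10 ⇒ [6, 7, 6, 4, 4, 6, 6, 7, 7, 8]
done. lo=9 hi=9; A=[6, 7, 6, 4, 4, 6, 6, 7, 7, 8]

[6, 7, 6, 4, 4, 6, 6, 7, 7, 8]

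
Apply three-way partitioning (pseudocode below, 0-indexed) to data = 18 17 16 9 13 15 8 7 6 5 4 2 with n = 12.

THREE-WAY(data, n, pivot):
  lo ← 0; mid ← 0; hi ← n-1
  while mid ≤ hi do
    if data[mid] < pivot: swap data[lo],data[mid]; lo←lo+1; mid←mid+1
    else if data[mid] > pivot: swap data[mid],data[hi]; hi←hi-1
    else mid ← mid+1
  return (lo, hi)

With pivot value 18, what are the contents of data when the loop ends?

pivot = 18; lo=0, mid=0, hi=11
data[mid]=18=18: mid=1
data[mid]=17<18: swap data[0],data[1]; lo=1,mid=2 → 17 18 16 9 13 15 8 7 6 5 4 2
data[mid]=16<18: swap data[1],data[2]; lo=2,mid=3 → 17 16 18 9 13 15 8 7 6 5 4 2
data[mid]=9<18: swap data[2],data[3]; lo=3,mid=4 → 17 16 9 18 13 15 8 7 6 5 4 2
data[mid]=13<18: swap data[3],data[4]; lo=4,mid=5 → 17 16 9 13 18 15 8 7 6 5 4 2
data[mid]=15<18: swap data[4],data[5]; lo=5,mid=6 → 17 16 9 13 15 18 8 7 6 5 4 2
data[mid]=8<18: swap data[5],data[6]; lo=6,mid=7 → 17 16 9 13 15 8 18 7 6 5 4 2
data[mid]=7<18: swap data[6],data[7]; lo=7,mid=8 → 17 16 9 13 15 8 7 18 6 5 4 2
data[mid]=6<18: swap data[7],data[8]; lo=8,mid=9 → 17 16 9 13 15 8 7 6 18 5 4 2
data[mid]=5<18: swap data[8],data[9]; lo=9,mid=10 → 17 16 9 13 15 8 7 6 5 18 4 2
data[mid]=4<18: swap data[9],data[10]; lo=10,mid=11 → 17 16 9 13 15 8 7 6 5 4 18 2
data[mid]=2<18: swap data[10],data[11]; lo=11,mid=12 → 17 16 9 13 15 8 7 6 5 4 2 18
end: lo=11, hi=11; data = 17 16 9 13 15 8 7 6 5 4 2 18

17 16 9 13 15 8 7 6 5 4 2 18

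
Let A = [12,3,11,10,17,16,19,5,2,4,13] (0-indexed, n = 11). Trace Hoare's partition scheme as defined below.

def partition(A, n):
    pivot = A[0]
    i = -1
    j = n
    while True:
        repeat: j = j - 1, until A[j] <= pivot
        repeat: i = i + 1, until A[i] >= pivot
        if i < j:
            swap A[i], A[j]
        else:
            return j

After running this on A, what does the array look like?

[4,3,11,10,2,5,19,16,17,12,13]

pivot = A[0] = 12; i = -1, j = 11
j→9 (A[9]=4≤12), i→0 (A[0]=12≥12); i<j, swap → [4,3,11,10,17,16,19,5,2,12,13]
j→8 (A[8]=2≤12), i→4 (A[4]=17≥12); i<j, swap → [4,3,11,10,2,16,19,5,17,12,13]
j→7 (A[7]=5≤12), i→5 (A[5]=16≥12); i<j, swap → [4,3,11,10,2,5,19,16,17,12,13]
j→5, i→6; i≥j, return j=5. A = [4,3,11,10,2,5,19,16,17,12,13]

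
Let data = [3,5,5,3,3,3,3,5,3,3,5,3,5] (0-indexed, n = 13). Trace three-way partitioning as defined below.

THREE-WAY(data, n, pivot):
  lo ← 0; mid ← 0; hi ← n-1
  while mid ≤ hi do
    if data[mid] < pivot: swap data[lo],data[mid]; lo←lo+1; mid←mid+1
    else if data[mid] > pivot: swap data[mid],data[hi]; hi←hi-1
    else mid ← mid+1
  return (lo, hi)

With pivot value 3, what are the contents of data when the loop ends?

[3,3,3,3,3,3,3,3,5,5,5,5,5]

lo=0 mid=0 hi=12
3=3: mid=1
5>3: swap(1,12), hi=11 ⇒ [3,5,5,3,3,3,3,5,3,3,5,3,5]
5>3: swap(1,11), hi=10 ⇒ [3,3,5,3,3,3,3,5,3,3,5,5,5]
3=3: mid=2
5>3: swap(2,10), hi=9 ⇒ [3,3,5,3,3,3,3,5,3,3,5,5,5]
5>3: swap(2,9), hi=8 ⇒ [3,3,3,3,3,3,3,5,3,5,5,5,5]
3=3: mid=3
3=3: mid=4
3=3: mid=5
3=3: mid=6
3=3: mid=7
5>3: swap(7,8), hi=7 ⇒ [3,3,3,3,3,3,3,3,5,5,5,5,5]
3=3: mid=8
done. lo=0 hi=7; data=[3,3,3,3,3,3,3,3,5,5,5,5,5]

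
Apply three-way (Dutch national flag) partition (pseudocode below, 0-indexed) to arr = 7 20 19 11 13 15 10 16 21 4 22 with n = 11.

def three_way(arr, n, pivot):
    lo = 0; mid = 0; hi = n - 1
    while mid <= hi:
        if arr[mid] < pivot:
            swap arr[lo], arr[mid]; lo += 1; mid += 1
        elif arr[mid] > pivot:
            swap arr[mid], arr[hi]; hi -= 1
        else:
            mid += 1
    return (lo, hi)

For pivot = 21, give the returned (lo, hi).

lo=0 mid=0 hi=10
7<21: swap(0,0), lo=1 mid=1 ⇒ 7 20 19 11 13 15 10 16 21 4 22
20<21: swap(1,1), lo=2 mid=2 ⇒ 7 20 19 11 13 15 10 16 21 4 22
19<21: swap(2,2), lo=3 mid=3 ⇒ 7 20 19 11 13 15 10 16 21 4 22
11<21: swap(3,3), lo=4 mid=4 ⇒ 7 20 19 11 13 15 10 16 21 4 22
13<21: swap(4,4), lo=5 mid=5 ⇒ 7 20 19 11 13 15 10 16 21 4 22
15<21: swap(5,5), lo=6 mid=6 ⇒ 7 20 19 11 13 15 10 16 21 4 22
10<21: swap(6,6), lo=7 mid=7 ⇒ 7 20 19 11 13 15 10 16 21 4 22
16<21: swap(7,7), lo=8 mid=8 ⇒ 7 20 19 11 13 15 10 16 21 4 22
21=21: mid=9
4<21: swap(8,9), lo=9 mid=10 ⇒ 7 20 19 11 13 15 10 16 4 21 22
22>21: swap(10,10), hi=9 ⇒ 7 20 19 11 13 15 10 16 4 21 22
done. lo=9 hi=9; arr=7 20 19 11 13 15 10 16 4 21 22

(9, 9)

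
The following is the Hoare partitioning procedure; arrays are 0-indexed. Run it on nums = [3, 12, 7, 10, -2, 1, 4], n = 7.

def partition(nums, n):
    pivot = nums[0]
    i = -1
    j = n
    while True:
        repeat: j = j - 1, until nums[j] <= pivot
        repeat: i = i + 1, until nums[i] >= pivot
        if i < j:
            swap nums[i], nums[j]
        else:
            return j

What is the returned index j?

pivot = nums[0] = 3; i = -1, j = 7
j→5 (nums[5]=1≤3), i→0 (nums[0]=3≥3); i<j, swap → [1, 12, 7, 10, -2, 3, 4]
j→4 (nums[4]=-2≤3), i→1 (nums[1]=12≥3); i<j, swap → [1, -2, 7, 10, 12, 3, 4]
j→1, i→2; i≥j, return j=1. nums = [1, -2, 7, 10, 12, 3, 4]

1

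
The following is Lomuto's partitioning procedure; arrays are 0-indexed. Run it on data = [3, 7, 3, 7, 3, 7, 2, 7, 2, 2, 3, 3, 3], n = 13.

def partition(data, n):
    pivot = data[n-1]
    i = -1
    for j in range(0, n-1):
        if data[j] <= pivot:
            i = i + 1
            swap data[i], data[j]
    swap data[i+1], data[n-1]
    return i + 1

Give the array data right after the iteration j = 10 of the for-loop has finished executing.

[3, 3, 3, 2, 2, 2, 3, 7, 7, 7, 7, 3, 3]

pivot=3, i=-1
j=0: 3≤3, i=0, swap(0,0) ⇒ [3, 7, 3, 7, 3, 7, 2, 7, 2, 2, 3, 3, 3]
j=1: 7>3, skip
j=2: 3≤3, i=1, swap(1,2) ⇒ [3, 3, 7, 7, 3, 7, 2, 7, 2, 2, 3, 3, 3]
j=3: 7>3, skip
j=4: 3≤3, i=2, swap(2,4) ⇒ [3, 3, 3, 7, 7, 7, 2, 7, 2, 2, 3, 3, 3]
j=5: 7>3, skip
j=6: 2≤3, i=3, swap(3,6) ⇒ [3, 3, 3, 2, 7, 7, 7, 7, 2, 2, 3, 3, 3]
j=7: 7>3, skip
j=8: 2≤3, i=4, swap(4,8) ⇒ [3, 3, 3, 2, 2, 7, 7, 7, 7, 2, 3, 3, 3]
j=9: 2≤3, i=5, swap(5,9) ⇒ [3, 3, 3, 2, 2, 2, 7, 7, 7, 7, 3, 3, 3]
j=10: 3≤3, i=6, swap(6,10) ⇒ [3, 3, 3, 2, 2, 2, 3, 7, 7, 7, 7, 3, 3]
(after j=10) data = [3, 3, 3, 2, 2, 2, 3, 7, 7, 7, 7, 3, 3]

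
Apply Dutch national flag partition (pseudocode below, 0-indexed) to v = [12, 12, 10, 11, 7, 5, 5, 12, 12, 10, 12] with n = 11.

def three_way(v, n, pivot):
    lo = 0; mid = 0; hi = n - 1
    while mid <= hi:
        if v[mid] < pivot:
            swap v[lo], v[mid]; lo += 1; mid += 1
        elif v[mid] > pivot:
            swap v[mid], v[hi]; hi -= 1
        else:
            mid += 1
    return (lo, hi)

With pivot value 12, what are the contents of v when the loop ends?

pivot = 12; lo=0, mid=0, hi=10
v[mid]=12=12: mid=1
v[mid]=12=12: mid=2
v[mid]=10<12: swap v[0],v[2]; lo=1,mid=3 → [10, 12, 12, 11, 7, 5, 5, 12, 12, 10, 12]
v[mid]=11<12: swap v[1],v[3]; lo=2,mid=4 → [10, 11, 12, 12, 7, 5, 5, 12, 12, 10, 12]
v[mid]=7<12: swap v[2],v[4]; lo=3,mid=5 → [10, 11, 7, 12, 12, 5, 5, 12, 12, 10, 12]
v[mid]=5<12: swap v[3],v[5]; lo=4,mid=6 → [10, 11, 7, 5, 12, 12, 5, 12, 12, 10, 12]
v[mid]=5<12: swap v[4],v[6]; lo=5,mid=7 → [10, 11, 7, 5, 5, 12, 12, 12, 12, 10, 12]
v[mid]=12=12: mid=8
v[mid]=12=12: mid=9
v[mid]=10<12: swap v[5],v[9]; lo=6,mid=10 → [10, 11, 7, 5, 5, 10, 12, 12, 12, 12, 12]
v[mid]=12=12: mid=11
end: lo=6, hi=10; v = [10, 11, 7, 5, 5, 10, 12, 12, 12, 12, 12]

[10, 11, 7, 5, 5, 10, 12, 12, 12, 12, 12]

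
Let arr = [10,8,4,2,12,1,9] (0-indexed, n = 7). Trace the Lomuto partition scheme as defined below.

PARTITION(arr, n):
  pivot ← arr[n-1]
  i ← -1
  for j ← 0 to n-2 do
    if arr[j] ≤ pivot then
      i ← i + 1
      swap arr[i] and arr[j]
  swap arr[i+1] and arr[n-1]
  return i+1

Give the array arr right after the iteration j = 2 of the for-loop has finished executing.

[8,4,10,2,12,1,9]

pivot = arr[6] = 9; i = -1
j=0: arr[0]=10 > 9 → no swap
j=1: arr[1]=8 ≤ 9 → i=0, swap arr[0],arr[1] → [8,10,4,2,12,1,9]
j=2: arr[2]=4 ≤ 9 → i=1, swap arr[1],arr[2] → [8,4,10,2,12,1,9]
(after j=2) arr = [8,4,10,2,12,1,9]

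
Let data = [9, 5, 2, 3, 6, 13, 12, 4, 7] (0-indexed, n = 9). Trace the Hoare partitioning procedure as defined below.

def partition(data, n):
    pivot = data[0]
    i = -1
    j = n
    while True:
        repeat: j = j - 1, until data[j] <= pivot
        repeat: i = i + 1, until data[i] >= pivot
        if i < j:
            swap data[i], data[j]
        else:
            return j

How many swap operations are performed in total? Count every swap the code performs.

pivot = data[0] = 9; i = -1, j = 9
j→8 (data[8]=7≤9), i→0 (data[0]=9≥9); i<j, swap → [7, 5, 2, 3, 6, 13, 12, 4, 9]
j→7 (data[7]=4≤9), i→5 (data[5]=13≥9); i<j, swap → [7, 5, 2, 3, 6, 4, 12, 13, 9]
j→5, i→6; i≥j, return j=5. data = [7, 5, 2, 3, 6, 4, 12, 13, 9]

2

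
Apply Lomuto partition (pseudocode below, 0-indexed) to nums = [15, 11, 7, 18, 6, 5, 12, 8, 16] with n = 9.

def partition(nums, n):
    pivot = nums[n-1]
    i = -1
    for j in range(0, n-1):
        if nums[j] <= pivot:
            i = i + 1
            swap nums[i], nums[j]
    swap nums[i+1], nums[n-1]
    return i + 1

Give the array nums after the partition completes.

[15, 11, 7, 6, 5, 12, 8, 16, 18]

pivot = nums[8] = 16; i = -1
j=0: nums[0]=15 ≤ 16 → i=0, swap nums[0],nums[0] (no change) → [15, 11, 7, 18, 6, 5, 12, 8, 16]
j=1: nums[1]=11 ≤ 16 → i=1, swap nums[1],nums[1] (no change) → [15, 11, 7, 18, 6, 5, 12, 8, 16]
j=2: nums[2]=7 ≤ 16 → i=2, swap nums[2],nums[2] (no change) → [15, 11, 7, 18, 6, 5, 12, 8, 16]
j=3: nums[3]=18 > 16 → no swap
j=4: nums[4]=6 ≤ 16 → i=3, swap nums[3],nums[4] → [15, 11, 7, 6, 18, 5, 12, 8, 16]
j=5: nums[5]=5 ≤ 16 → i=4, swap nums[4],nums[5] → [15, 11, 7, 6, 5, 18, 12, 8, 16]
j=6: nums[6]=12 ≤ 16 → i=5, swap nums[5],nums[6] → [15, 11, 7, 6, 5, 12, 18, 8, 16]
j=7: nums[7]=8 ≤ 16 → i=6, swap nums[6],nums[7] → [15, 11, 7, 6, 5, 12, 8, 18, 16]
final swap nums[7],nums[8] → [15, 11, 7, 6, 5, 12, 8, 16, 18]; return 7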